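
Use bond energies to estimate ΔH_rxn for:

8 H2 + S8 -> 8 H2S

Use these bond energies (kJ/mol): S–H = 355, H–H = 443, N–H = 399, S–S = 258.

ΔH ≈ −72 kJ

Bonds broken (reactants):
  H–H: 8 × 443 = 3544
  S–S: 8 × 258 = 2064
  Σ(broken) = 5608 kJ
Bonds formed (products):
  S–H: 16 × 355 = 5680
  Σ(formed) = 5680 kJ
ΔH = Σ(broken) − Σ(formed) = 5608 − 5680 = −72 kJ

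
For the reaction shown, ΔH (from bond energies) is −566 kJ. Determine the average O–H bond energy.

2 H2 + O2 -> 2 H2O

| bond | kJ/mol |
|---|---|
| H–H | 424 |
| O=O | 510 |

Let D be the O–H bond energy.
Σ(broken) = 2×424 + 1×510 = 1358
Σ(formed) = 4×D = 4D
ΔH = Σ(broken) − Σ(formed) = (1358) − (4D) = +1358 − 4D
Setting this equal to −566 kJ gives 4D = 1924, so D = 481 kJ/mol.

D(O–H) ≈ 481 kJ/mol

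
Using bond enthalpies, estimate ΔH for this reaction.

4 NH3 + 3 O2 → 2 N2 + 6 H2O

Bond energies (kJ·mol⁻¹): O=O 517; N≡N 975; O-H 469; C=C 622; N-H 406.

ΔH ≈ −1155 kJ

Bonds broken (reactants):
  N-H: 12 × 406 = 4872
  O=O: 3 × 517 = 1551
  Σ(broken) = 6423 kJ
Bonds formed (products):
  N≡N: 2 × 975 = 1950
  O-H: 12 × 469 = 5628
  Σ(formed) = 7578 kJ
ΔH = Σ(broken) − Σ(formed) = 6423 − 7578 = −1155 kJ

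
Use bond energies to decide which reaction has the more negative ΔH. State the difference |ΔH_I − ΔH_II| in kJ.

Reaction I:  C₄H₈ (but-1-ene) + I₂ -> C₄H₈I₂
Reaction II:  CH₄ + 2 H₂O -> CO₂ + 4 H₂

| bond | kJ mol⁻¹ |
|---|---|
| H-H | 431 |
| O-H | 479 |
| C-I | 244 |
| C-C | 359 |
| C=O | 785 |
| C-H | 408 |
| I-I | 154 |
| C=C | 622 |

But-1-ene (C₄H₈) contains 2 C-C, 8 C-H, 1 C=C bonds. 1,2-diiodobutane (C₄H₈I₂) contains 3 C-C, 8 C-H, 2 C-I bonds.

Reaction I, by 325 kJ

Reaction I:
  Bonds broken (reactants):
    C-C: 2 × 359 = 718
    C-H: 8 × 408 = 3264
    C=C: 1 × 622 = 622
    I-I: 1 × 154 = 154
    Σ(broken) = 4758 kJ
  Bonds formed (products):
    C-C: 3 × 359 = 1077
    C-H: 8 × 408 = 3264
    C-I: 2 × 244 = 488
    Σ(formed) = 4829 kJ
  ΔH_I = 4758 − 4829 = −71 kJ
Reaction II:
  Bonds broken (reactants):
    C-H: 4 × 408 = 1632
    O-H: 4 × 479 = 1916
    Σ(broken) = 3548 kJ
  Bonds formed (products):
    C=O: 2 × 785 = 1570
    H-H: 4 × 431 = 1724
    Σ(formed) = 3294 kJ
  ΔH_II = 3548 − 3294 = +254 kJ
ΔH_I − ΔH_II = −325 kJ, so reaction I has the more negative ΔH; |ΔH_I − ΔH_II| = 325 kJ.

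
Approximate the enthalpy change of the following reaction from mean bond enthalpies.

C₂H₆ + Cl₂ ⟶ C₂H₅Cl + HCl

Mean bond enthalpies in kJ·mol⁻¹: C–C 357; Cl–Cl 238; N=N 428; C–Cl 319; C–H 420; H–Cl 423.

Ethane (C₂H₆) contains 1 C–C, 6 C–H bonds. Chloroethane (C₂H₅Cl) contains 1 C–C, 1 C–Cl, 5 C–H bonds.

ΔH ≈ −84 kJ

Bonds broken (reactants):
  C–C: 1 × 357 = 357
  C–H: 6 × 420 = 2520
  Cl–Cl: 1 × 238 = 238
  Σ(broken) = 3115 kJ
Bonds formed (products):
  C–C: 1 × 357 = 357
  C–Cl: 1 × 319 = 319
  C–H: 5 × 420 = 2100
  H–Cl: 1 × 423 = 423
  Σ(formed) = 3199 kJ
ΔH = Σ(broken) − Σ(formed) = 3115 − 3199 = −84 kJ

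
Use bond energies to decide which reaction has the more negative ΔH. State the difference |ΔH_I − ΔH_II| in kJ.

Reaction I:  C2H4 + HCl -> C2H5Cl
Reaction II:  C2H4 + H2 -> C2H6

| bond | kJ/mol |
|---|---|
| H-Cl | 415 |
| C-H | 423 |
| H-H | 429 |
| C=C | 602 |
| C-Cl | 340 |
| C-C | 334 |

Reaction II, by 69 kJ

Reaction I:
  Bonds broken (reactants):
    C-H: 4 × 423 = 1692
    C=C: 1 × 602 = 602
    H-Cl: 1 × 415 = 415
    Σ(broken) = 2709 kJ
  Bonds formed (products):
    C-C: 1 × 334 = 334
    C-Cl: 1 × 340 = 340
    C-H: 5 × 423 = 2115
    Σ(formed) = 2789 kJ
  ΔH_I = 2709 − 2789 = −80 kJ
Reaction II:
  Bonds broken (reactants):
    C-H: 4 × 423 = 1692
    C=C: 1 × 602 = 602
    H-H: 1 × 429 = 429
    Σ(broken) = 2723 kJ
  Bonds formed (products):
    C-C: 1 × 334 = 334
    C-H: 6 × 423 = 2538
    Σ(formed) = 2872 kJ
  ΔH_II = 2723 − 2872 = −149 kJ
ΔH_I − ΔH_II = +69 kJ, so reaction II has the more negative ΔH; |ΔH_I − ΔH_II| = 69 kJ.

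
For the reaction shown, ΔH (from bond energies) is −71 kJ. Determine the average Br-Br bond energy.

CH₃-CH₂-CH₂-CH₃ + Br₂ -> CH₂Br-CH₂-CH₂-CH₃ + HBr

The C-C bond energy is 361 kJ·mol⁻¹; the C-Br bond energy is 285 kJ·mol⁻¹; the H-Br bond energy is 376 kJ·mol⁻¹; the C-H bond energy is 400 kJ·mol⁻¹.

Let D be the Br-Br bond energy.
Σ(broken) = 1×D + 3×361 + 10×400 = 5083 + D
Σ(formed) = 1×285 + 3×361 + 9×400 + 1×376 = 5344
ΔH = Σ(broken) − Σ(formed) = (5083 + D) − (5344) = −261 + D
Setting this equal to −71 kJ gives D = 190 kJ/mol.

D(Br-Br) ≈ 190 kJ/mol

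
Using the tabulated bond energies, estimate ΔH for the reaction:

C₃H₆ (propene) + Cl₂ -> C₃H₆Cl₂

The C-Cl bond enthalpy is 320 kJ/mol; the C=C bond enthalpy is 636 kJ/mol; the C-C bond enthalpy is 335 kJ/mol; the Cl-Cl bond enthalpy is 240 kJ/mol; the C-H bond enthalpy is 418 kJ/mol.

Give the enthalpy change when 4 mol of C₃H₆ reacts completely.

ΔH = −396 kJ

Bonds broken (reactants):
  C-C: 1 × 335 = 335
  C-H: 6 × 418 = 2508
  C=C: 1 × 636 = 636
  Cl-Cl: 1 × 240 = 240
  Σ(broken) = 3719 kJ
Bonds formed (products):
  C-C: 2 × 335 = 670
  C-Cl: 2 × 320 = 640
  C-H: 6 × 418 = 2508
  Σ(formed) = 3818 kJ
ΔH = Σ(broken) − Σ(formed) = 3719 − 3818 = −99 kJ
For 4× the reaction as written: 4 × (−99) = −396 kJ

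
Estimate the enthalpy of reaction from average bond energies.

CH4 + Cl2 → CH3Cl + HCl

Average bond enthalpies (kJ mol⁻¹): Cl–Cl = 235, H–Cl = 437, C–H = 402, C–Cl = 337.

ΔH ≈ −137 kJ

Bonds broken (reactants):
  C–H: 4 × 402 = 1608
  Cl–Cl: 1 × 235 = 235
  Σ(broken) = 1843 kJ
Bonds formed (products):
  C–Cl: 1 × 337 = 337
  C–H: 3 × 402 = 1206
  H–Cl: 1 × 437 = 437
  Σ(formed) = 1980 kJ
ΔH = Σ(broken) − Σ(formed) = 1843 − 1980 = −137 kJ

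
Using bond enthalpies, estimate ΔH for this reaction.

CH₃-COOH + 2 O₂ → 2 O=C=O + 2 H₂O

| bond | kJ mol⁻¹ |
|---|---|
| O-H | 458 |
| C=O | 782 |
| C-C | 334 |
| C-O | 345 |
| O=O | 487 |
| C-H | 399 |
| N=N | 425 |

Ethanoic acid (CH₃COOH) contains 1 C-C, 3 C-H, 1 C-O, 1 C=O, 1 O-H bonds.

ΔH ≈ −870 kJ

Bonds broken (reactants):
  C-C: 1 × 334 = 334
  C-H: 3 × 399 = 1197
  C-O: 1 × 345 = 345
  C=O: 1 × 782 = 782
  O-H: 1 × 458 = 458
  O=O: 2 × 487 = 974
  Σ(broken) = 4090 kJ
Bonds formed (products):
  C=O: 4 × 782 = 3128
  O-H: 4 × 458 = 1832
  Σ(formed) = 4960 kJ
ΔH = Σ(broken) − Σ(formed) = 4090 − 4960 = −870 kJ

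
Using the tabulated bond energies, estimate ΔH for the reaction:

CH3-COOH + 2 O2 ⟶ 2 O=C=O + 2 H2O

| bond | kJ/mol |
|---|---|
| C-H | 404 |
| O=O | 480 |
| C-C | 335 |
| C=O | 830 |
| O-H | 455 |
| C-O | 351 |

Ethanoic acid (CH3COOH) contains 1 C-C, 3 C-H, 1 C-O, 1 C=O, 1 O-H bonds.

ΔH ≈ −997 kJ

Bonds broken (reactants):
  C-C: 1 × 335 = 335
  C-H: 3 × 404 = 1212
  C-O: 1 × 351 = 351
  C=O: 1 × 830 = 830
  O-H: 1 × 455 = 455
  O=O: 2 × 480 = 960
  Σ(broken) = 4143 kJ
Bonds formed (products):
  C=O: 4 × 830 = 3320
  O-H: 4 × 455 = 1820
  Σ(formed) = 5140 kJ
ΔH = Σ(broken) − Σ(formed) = 4143 − 5140 = −997 kJ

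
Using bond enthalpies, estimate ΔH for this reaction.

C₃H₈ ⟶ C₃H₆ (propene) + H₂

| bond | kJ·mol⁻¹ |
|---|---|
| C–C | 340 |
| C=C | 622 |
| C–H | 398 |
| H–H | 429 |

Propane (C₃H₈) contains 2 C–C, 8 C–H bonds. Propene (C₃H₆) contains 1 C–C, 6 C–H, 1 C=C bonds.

Bonds broken (reactants):
  C–C: 2 × 340 = 680
  C–H: 8 × 398 = 3184
  Σ(broken) = 3864 kJ
Bonds formed (products):
  C–C: 1 × 340 = 340
  C–H: 6 × 398 = 2388
  C=C: 1 × 622 = 622
  H–H: 1 × 429 = 429
  Σ(formed) = 3779 kJ
ΔH = Σ(broken) − Σ(formed) = 3864 − 3779 = +85 kJ

ΔH ≈ +85 kJ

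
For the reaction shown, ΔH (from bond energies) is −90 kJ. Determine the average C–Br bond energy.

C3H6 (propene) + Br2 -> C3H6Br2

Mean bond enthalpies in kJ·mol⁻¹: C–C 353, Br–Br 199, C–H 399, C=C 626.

D(C–Br) ≈ 281 kJ/mol

Let D be the C–Br bond energy.
Σ(broken) = 1×199 + 1×353 + 6×399 + 1×626 = 3572
Σ(formed) = 2×D + 2×353 + 6×399 = 3100 + 2D
ΔH = Σ(broken) − Σ(formed) = (3572) − (3100 + 2D) = +472 − 2D
Setting this equal to −90 kJ gives 2D = 562, so D = 281 kJ/mol.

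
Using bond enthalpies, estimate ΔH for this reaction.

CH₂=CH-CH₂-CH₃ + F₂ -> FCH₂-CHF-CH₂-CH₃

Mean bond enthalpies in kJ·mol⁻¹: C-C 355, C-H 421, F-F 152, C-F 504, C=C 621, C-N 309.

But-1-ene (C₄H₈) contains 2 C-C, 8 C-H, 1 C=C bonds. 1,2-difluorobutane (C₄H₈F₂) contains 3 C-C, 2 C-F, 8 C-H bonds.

ΔH ≈ −590 kJ

Bonds broken (reactants):
  C-C: 2 × 355 = 710
  C-H: 8 × 421 = 3368
  C=C: 1 × 621 = 621
  F-F: 1 × 152 = 152
  Σ(broken) = 4851 kJ
Bonds formed (products):
  C-C: 3 × 355 = 1065
  C-F: 2 × 504 = 1008
  C-H: 8 × 421 = 3368
  Σ(formed) = 5441 kJ
ΔH = Σ(broken) − Σ(formed) = 4851 − 5441 = −590 kJ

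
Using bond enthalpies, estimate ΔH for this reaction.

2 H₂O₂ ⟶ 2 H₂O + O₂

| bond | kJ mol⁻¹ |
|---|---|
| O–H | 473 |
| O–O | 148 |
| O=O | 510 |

ΔH ≈ −214 kJ

Bonds broken (reactants):
  O–H: 4 × 473 = 1892
  O–O: 2 × 148 = 296
  Σ(broken) = 2188 kJ
Bonds formed (products):
  O–H: 4 × 473 = 1892
  O=O: 1 × 510 = 510
  Σ(formed) = 2402 kJ
ΔH = Σ(broken) − Σ(formed) = 2188 − 2402 = −214 kJ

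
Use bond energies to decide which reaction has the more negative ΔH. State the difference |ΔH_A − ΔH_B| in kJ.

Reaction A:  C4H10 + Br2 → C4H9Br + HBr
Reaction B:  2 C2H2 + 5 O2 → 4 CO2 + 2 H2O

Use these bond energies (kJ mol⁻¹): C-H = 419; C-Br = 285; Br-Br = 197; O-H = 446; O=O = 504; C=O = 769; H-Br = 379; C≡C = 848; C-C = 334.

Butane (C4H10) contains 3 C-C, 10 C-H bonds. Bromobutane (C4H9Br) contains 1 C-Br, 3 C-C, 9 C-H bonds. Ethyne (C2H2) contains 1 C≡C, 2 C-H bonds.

Reaction B, by 1996 kJ

Reaction A:
  Bonds broken (reactants):
    Br-Br: 1 × 197 = 197
    C-C: 3 × 334 = 1002
    C-H: 10 × 419 = 4190
    Σ(broken) = 5389 kJ
  Bonds formed (products):
    C-Br: 1 × 285 = 285
    C-C: 3 × 334 = 1002
    C-H: 9 × 419 = 3771
    H-Br: 1 × 379 = 379
    Σ(formed) = 5437 kJ
  ΔH_A = 5389 − 5437 = −48 kJ
Reaction B:
  Bonds broken (reactants):
    C≡C: 2 × 848 = 1696
    C-H: 4 × 419 = 1676
    O=O: 5 × 504 = 2520
    Σ(broken) = 5892 kJ
  Bonds formed (products):
    C=O: 8 × 769 = 6152
    O-H: 4 × 446 = 1784
    Σ(formed) = 7936 kJ
  ΔH_B = 5892 − 7936 = −2044 kJ
ΔH_A − ΔH_B = +1996 kJ, so reaction B has the more negative ΔH; |ΔH_A − ΔH_B| = 1996 kJ.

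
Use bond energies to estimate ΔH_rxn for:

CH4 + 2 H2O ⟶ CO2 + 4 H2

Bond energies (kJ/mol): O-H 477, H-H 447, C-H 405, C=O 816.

ΔH ≈ +108 kJ

Bonds broken (reactants):
  C-H: 4 × 405 = 1620
  O-H: 4 × 477 = 1908
  Σ(broken) = 3528 kJ
Bonds formed (products):
  C=O: 2 × 816 = 1632
  H-H: 4 × 447 = 1788
  Σ(formed) = 3420 kJ
ΔH = Σ(broken) − Σ(formed) = 3528 − 3420 = +108 kJ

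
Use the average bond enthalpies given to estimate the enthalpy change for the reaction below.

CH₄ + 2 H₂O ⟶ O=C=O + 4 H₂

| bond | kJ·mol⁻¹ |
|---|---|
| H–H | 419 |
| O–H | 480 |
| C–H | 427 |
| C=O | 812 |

ΔH ≈ +328 kJ

Bonds broken (reactants):
  C–H: 4 × 427 = 1708
  O–H: 4 × 480 = 1920
  Σ(broken) = 3628 kJ
Bonds formed (products):
  C=O: 2 × 812 = 1624
  H–H: 4 × 419 = 1676
  Σ(formed) = 3300 kJ
ΔH = Σ(broken) − Σ(formed) = 3628 − 3300 = +328 kJ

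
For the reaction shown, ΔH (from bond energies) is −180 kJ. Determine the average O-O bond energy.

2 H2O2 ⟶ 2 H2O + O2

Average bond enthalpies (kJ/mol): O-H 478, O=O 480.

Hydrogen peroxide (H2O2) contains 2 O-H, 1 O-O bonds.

Let D be the O-O bond energy.
Σ(broken) = 4×478 + 2×D = 1912 + 2D
Σ(formed) = 4×478 + 1×480 = 2392
ΔH = Σ(broken) − Σ(formed) = (1912 + 2D) − (2392) = −480 + 2D
Setting this equal to −180 kJ gives 2D = 300, so D = 150 kJ/mol.

D(O-O) ≈ 150 kJ/mol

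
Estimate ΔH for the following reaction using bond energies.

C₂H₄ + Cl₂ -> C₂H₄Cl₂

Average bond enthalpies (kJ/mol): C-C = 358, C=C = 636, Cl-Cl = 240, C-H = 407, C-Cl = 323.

Bonds broken (reactants):
  C-H: 4 × 407 = 1628
  C=C: 1 × 636 = 636
  Cl-Cl: 1 × 240 = 240
  Σ(broken) = 2504 kJ
Bonds formed (products):
  C-C: 1 × 358 = 358
  C-Cl: 2 × 323 = 646
  C-H: 4 × 407 = 1628
  Σ(formed) = 2632 kJ
ΔH = Σ(broken) − Σ(formed) = 2504 − 2632 = −128 kJ

ΔH ≈ −128 kJ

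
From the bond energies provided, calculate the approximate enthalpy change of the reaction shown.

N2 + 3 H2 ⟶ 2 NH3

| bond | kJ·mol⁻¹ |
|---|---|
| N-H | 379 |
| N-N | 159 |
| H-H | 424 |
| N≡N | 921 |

Bonds broken (reactants):
  H-H: 3 × 424 = 1272
  N≡N: 1 × 921 = 921
  Σ(broken) = 2193 kJ
Bonds formed (products):
  N-H: 6 × 379 = 2274
  Σ(formed) = 2274 kJ
ΔH = Σ(broken) − Σ(formed) = 2193 − 2274 = −81 kJ

ΔH ≈ −81 kJ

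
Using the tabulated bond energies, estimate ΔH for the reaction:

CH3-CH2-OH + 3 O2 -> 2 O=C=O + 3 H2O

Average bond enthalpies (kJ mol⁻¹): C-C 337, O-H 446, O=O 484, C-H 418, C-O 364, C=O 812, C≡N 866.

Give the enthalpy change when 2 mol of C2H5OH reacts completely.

Bonds broken (reactants):
  C-C: 1 × 337 = 337
  C-H: 5 × 418 = 2090
  C-O: 1 × 364 = 364
  O-H: 1 × 446 = 446
  O=O: 3 × 484 = 1452
  Σ(broken) = 4689 kJ
Bonds formed (products):
  C=O: 4 × 812 = 3248
  O-H: 6 × 446 = 2676
  Σ(formed) = 5924 kJ
ΔH = Σ(broken) − Σ(formed) = 4689 − 5924 = −1235 kJ
For 2× the reaction as written: 2 × (−1235) = −2470 kJ

ΔH = −2470 kJ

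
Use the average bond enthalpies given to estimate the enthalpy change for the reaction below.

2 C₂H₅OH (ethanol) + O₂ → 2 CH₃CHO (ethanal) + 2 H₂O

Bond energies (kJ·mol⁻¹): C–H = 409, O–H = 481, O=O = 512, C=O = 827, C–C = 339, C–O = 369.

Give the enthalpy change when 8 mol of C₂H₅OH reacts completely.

Bonds broken (reactants):
  C–C: 2 × 339 = 678
  C–H: 10 × 409 = 4090
  C–O: 2 × 369 = 738
  O–H: 2 × 481 = 962
  O=O: 1 × 512 = 512
  Σ(broken) = 6980 kJ
Bonds formed (products):
  C–C: 2 × 339 = 678
  C–H: 8 × 409 = 3272
  C=O: 2 × 827 = 1654
  O–H: 4 × 481 = 1924
  Σ(formed) = 7528 kJ
ΔH = Σ(broken) − Σ(formed) = 6980 − 7528 = −548 kJ
For 4× the reaction as written: 4 × (−548) = −2192 kJ

ΔH = −2192 kJ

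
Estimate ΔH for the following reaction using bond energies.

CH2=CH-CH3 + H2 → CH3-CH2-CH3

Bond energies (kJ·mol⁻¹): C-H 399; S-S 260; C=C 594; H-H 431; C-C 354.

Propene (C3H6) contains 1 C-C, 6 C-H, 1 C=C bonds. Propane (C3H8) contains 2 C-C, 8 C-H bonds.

Bonds broken (reactants):
  C-C: 1 × 354 = 354
  C-H: 6 × 399 = 2394
  C=C: 1 × 594 = 594
  H-H: 1 × 431 = 431
  Σ(broken) = 3773 kJ
Bonds formed (products):
  C-C: 2 × 354 = 708
  C-H: 8 × 399 = 3192
  Σ(formed) = 3900 kJ
ΔH = Σ(broken) − Σ(formed) = 3773 − 3900 = −127 kJ

ΔH ≈ −127 kJ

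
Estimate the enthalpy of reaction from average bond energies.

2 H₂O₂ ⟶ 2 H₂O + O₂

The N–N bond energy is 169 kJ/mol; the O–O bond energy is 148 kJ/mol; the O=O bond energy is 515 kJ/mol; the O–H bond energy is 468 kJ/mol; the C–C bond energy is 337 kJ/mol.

Bonds broken (reactants):
  O–H: 4 × 468 = 1872
  O–O: 2 × 148 = 296
  Σ(broken) = 2168 kJ
Bonds formed (products):
  O–H: 4 × 468 = 1872
  O=O: 1 × 515 = 515
  Σ(formed) = 2387 kJ
ΔH = Σ(broken) − Σ(formed) = 2168 − 2387 = −219 kJ

ΔH ≈ −219 kJ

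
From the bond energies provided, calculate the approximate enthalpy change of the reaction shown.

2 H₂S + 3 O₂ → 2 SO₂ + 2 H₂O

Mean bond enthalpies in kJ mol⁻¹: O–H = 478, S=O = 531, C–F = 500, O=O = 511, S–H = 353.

Bonds broken (reactants):
  O=O: 3 × 511 = 1533
  S–H: 4 × 353 = 1412
  Σ(broken) = 2945 kJ
Bonds formed (products):
  O–H: 4 × 478 = 1912
  S=O: 4 × 531 = 2124
  Σ(formed) = 4036 kJ
ΔH = Σ(broken) − Σ(formed) = 2945 − 4036 = −1091 kJ

ΔH ≈ −1091 kJ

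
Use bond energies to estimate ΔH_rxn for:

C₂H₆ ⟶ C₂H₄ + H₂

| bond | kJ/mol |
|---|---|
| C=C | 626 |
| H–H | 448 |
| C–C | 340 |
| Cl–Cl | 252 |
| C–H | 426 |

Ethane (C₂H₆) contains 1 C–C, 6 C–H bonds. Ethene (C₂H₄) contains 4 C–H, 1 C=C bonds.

ΔH ≈ +118 kJ

Bonds broken (reactants):
  C–C: 1 × 340 = 340
  C–H: 6 × 426 = 2556
  Σ(broken) = 2896 kJ
Bonds formed (products):
  C–H: 4 × 426 = 1704
  C=C: 1 × 626 = 626
  H–H: 1 × 448 = 448
  Σ(formed) = 2778 kJ
ΔH = Σ(broken) − Σ(formed) = 2896 − 2778 = +118 kJ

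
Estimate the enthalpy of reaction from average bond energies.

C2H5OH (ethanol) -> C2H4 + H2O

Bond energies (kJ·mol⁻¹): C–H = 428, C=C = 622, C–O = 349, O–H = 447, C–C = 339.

ΔH ≈ +47 kJ

Bonds broken (reactants):
  C–C: 1 × 339 = 339
  C–H: 5 × 428 = 2140
  C–O: 1 × 349 = 349
  O–H: 1 × 447 = 447
  Σ(broken) = 3275 kJ
Bonds formed (products):
  C–H: 4 × 428 = 1712
  C=C: 1 × 622 = 622
  O–H: 2 × 447 = 894
  Σ(formed) = 3228 kJ
ΔH = Σ(broken) − Σ(formed) = 3275 − 3228 = +47 kJ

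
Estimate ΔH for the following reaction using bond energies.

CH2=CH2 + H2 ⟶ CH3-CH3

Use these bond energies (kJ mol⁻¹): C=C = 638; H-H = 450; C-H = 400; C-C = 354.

Bonds broken (reactants):
  C-H: 4 × 400 = 1600
  C=C: 1 × 638 = 638
  H-H: 1 × 450 = 450
  Σ(broken) = 2688 kJ
Bonds formed (products):
  C-C: 1 × 354 = 354
  C-H: 6 × 400 = 2400
  Σ(formed) = 2754 kJ
ΔH = Σ(broken) − Σ(formed) = 2688 − 2754 = −66 kJ

ΔH ≈ −66 kJ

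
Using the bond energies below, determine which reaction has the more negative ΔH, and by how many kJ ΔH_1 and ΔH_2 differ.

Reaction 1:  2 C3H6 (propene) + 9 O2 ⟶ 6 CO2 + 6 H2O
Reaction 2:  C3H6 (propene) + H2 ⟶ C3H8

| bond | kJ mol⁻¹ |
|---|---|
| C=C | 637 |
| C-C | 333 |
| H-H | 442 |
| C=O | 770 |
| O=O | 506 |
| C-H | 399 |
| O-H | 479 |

Reaction 1, by 3654 kJ

Reaction 1:
  Bonds broken (reactants):
    C-C: 2 × 333 = 666
    C-H: 12 × 399 = 4788
    C=C: 2 × 637 = 1274
    O=O: 9 × 506 = 4554
    Σ(broken) = 11282 kJ
  Bonds formed (products):
    C=O: 12 × 770 = 9240
    O-H: 12 × 479 = 5748
    Σ(formed) = 14988 kJ
  ΔH_1 = 11282 − 14988 = −3706 kJ
Reaction 2:
  Bonds broken (reactants):
    C-C: 1 × 333 = 333
    C-H: 6 × 399 = 2394
    C=C: 1 × 637 = 637
    H-H: 1 × 442 = 442
    Σ(broken) = 3806 kJ
  Bonds formed (products):
    C-C: 2 × 333 = 666
    C-H: 8 × 399 = 3192
    Σ(formed) = 3858 kJ
  ΔH_2 = 3806 − 3858 = −52 kJ
ΔH_1 − ΔH_2 = −3654 kJ, so reaction 1 has the more negative ΔH; |ΔH_1 − ΔH_2| = 3654 kJ.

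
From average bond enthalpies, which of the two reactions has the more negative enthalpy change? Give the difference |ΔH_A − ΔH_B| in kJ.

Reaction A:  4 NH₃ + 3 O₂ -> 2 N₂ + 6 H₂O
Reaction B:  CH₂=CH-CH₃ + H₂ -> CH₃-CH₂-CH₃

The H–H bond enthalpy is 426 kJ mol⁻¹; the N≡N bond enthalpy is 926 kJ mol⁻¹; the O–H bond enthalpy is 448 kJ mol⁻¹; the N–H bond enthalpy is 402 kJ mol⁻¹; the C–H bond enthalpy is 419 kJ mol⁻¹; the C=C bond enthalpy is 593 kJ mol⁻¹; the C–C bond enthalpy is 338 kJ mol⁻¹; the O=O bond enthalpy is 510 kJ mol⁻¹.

Reaction A, by 717 kJ

Reaction A:
  Bonds broken (reactants):
    N–H: 12 × 402 = 4824
    O=O: 3 × 510 = 1530
    Σ(broken) = 6354 kJ
  Bonds formed (products):
    N≡N: 2 × 926 = 1852
    O–H: 12 × 448 = 5376
    Σ(formed) = 7228 kJ
  ΔH_A = 6354 − 7228 = −874 kJ
Reaction B:
  Bonds broken (reactants):
    C–C: 1 × 338 = 338
    C–H: 6 × 419 = 2514
    C=C: 1 × 593 = 593
    H–H: 1 × 426 = 426
    Σ(broken) = 3871 kJ
  Bonds formed (products):
    C–C: 2 × 338 = 676
    C–H: 8 × 419 = 3352
    Σ(formed) = 4028 kJ
  ΔH_B = 3871 − 4028 = −157 kJ
ΔH_A − ΔH_B = −717 kJ, so reaction A has the more negative ΔH; |ΔH_A − ΔH_B| = 717 kJ.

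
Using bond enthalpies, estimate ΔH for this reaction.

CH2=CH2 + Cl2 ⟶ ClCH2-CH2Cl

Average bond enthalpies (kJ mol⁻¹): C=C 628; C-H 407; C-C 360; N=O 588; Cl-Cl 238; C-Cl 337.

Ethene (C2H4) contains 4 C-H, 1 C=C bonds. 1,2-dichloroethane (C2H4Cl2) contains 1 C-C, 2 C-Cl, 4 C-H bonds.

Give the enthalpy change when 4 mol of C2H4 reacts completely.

ΔH = −672 kJ

Bonds broken (reactants):
  C-H: 4 × 407 = 1628
  C=C: 1 × 628 = 628
  Cl-Cl: 1 × 238 = 238
  Σ(broken) = 2494 kJ
Bonds formed (products):
  C-C: 1 × 360 = 360
  C-Cl: 2 × 337 = 674
  C-H: 4 × 407 = 1628
  Σ(formed) = 2662 kJ
ΔH = Σ(broken) − Σ(formed) = 2494 − 2662 = −168 kJ
For 4× the reaction as written: 4 × (−168) = −672 kJ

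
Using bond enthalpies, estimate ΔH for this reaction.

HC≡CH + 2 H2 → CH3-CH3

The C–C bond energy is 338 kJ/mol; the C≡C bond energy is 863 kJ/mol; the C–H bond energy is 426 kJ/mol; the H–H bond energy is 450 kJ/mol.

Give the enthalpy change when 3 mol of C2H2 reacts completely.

Bonds broken (reactants):
  C≡C: 1 × 863 = 863
  C–H: 2 × 426 = 852
  H–H: 2 × 450 = 900
  Σ(broken) = 2615 kJ
Bonds formed (products):
  C–C: 1 × 338 = 338
  C–H: 6 × 426 = 2556
  Σ(formed) = 2894 kJ
ΔH = Σ(broken) − Σ(formed) = 2615 − 2894 = −279 kJ
For 3× the reaction as written: 3 × (−279) = −837 kJ

ΔH = −837 kJ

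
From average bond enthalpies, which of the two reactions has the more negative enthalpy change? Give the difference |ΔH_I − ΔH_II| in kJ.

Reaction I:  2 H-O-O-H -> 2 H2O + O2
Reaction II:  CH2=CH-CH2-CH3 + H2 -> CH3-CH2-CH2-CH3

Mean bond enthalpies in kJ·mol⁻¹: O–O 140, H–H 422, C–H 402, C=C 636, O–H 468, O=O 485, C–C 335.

Reaction I:
  Bonds broken (reactants):
    O–H: 4 × 468 = 1872
    O–O: 2 × 140 = 280
    Σ(broken) = 2152 kJ
  Bonds formed (products):
    O–H: 4 × 468 = 1872
    O=O: 1 × 485 = 485
    Σ(formed) = 2357 kJ
  ΔH_I = 2152 − 2357 = −205 kJ
Reaction II:
  Bonds broken (reactants):
    C–C: 2 × 335 = 670
    C–H: 8 × 402 = 3216
    C=C: 1 × 636 = 636
    H–H: 1 × 422 = 422
    Σ(broken) = 4944 kJ
  Bonds formed (products):
    C–C: 3 × 335 = 1005
    C–H: 10 × 402 = 4020
    Σ(formed) = 5025 kJ
  ΔH_II = 4944 − 5025 = −81 kJ
ΔH_I − ΔH_II = −124 kJ, so reaction I has the more negative ΔH; |ΔH_I − ΔH_II| = 124 kJ.

Reaction I, by 124 kJ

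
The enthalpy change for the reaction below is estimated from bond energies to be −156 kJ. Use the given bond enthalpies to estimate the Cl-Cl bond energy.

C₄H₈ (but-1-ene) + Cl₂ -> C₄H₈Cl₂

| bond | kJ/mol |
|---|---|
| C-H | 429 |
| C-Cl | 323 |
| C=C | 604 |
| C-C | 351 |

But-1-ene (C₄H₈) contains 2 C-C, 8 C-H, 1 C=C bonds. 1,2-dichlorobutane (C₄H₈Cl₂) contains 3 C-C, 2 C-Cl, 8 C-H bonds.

D(Cl-Cl) ≈ 237 kJ/mol

Let D be the Cl-Cl bond energy.
Σ(broken) = 2×351 + 8×429 + 1×604 + 1×D = 4738 + D
Σ(formed) = 3×351 + 2×323 + 8×429 = 5131
ΔH = Σ(broken) − Σ(formed) = (4738 + D) − (5131) = −393 + D
Setting this equal to −156 kJ gives D = 237 kJ/mol.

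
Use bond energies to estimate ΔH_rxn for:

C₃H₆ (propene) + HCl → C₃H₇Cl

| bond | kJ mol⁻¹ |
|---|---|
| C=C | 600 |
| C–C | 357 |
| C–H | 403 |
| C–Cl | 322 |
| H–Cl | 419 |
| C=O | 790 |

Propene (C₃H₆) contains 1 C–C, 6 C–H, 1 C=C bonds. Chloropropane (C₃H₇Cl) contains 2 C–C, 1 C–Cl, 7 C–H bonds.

ΔH ≈ −63 kJ

Bonds broken (reactants):
  C–C: 1 × 357 = 357
  C–H: 6 × 403 = 2418
  C=C: 1 × 600 = 600
  H–Cl: 1 × 419 = 419
  Σ(broken) = 3794 kJ
Bonds formed (products):
  C–C: 2 × 357 = 714
  C–Cl: 1 × 322 = 322
  C–H: 7 × 403 = 2821
  Σ(formed) = 3857 kJ
ΔH = Σ(broken) − Σ(formed) = 3794 − 3857 = −63 kJ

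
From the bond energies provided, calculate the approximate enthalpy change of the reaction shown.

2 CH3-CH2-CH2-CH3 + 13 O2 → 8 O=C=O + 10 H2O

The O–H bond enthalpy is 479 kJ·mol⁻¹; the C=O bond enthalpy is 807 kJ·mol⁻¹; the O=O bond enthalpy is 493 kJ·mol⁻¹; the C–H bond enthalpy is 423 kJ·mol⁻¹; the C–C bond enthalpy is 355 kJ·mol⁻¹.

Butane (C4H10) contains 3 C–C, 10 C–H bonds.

Bonds broken (reactants):
  C–C: 6 × 355 = 2130
  C–H: 20 × 423 = 8460
  O=O: 13 × 493 = 6409
  Σ(broken) = 16999 kJ
Bonds formed (products):
  C=O: 16 × 807 = 12912
  O–H: 20 × 479 = 9580
  Σ(formed) = 22492 kJ
ΔH = Σ(broken) − Σ(formed) = 16999 − 22492 = −5493 kJ

ΔH ≈ −5493 kJ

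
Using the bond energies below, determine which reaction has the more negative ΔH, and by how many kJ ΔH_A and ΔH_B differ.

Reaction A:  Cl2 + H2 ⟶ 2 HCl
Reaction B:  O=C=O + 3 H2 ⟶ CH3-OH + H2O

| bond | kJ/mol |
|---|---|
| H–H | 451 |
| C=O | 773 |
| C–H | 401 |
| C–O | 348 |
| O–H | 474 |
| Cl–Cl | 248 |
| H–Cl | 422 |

Reaction A, by 71 kJ

Reaction A:
  Bonds broken (reactants):
    Cl–Cl: 1 × 248 = 248
    H–H: 1 × 451 = 451
    Σ(broken) = 699 kJ
  Bonds formed (products):
    H–Cl: 2 × 422 = 844
    Σ(formed) = 844 kJ
  ΔH_A = 699 − 844 = −145 kJ
Reaction B:
  Bonds broken (reactants):
    C=O: 2 × 773 = 1546
    H–H: 3 × 451 = 1353
    Σ(broken) = 2899 kJ
  Bonds formed (products):
    C–H: 3 × 401 = 1203
    C–O: 1 × 348 = 348
    O–H: 3 × 474 = 1422
    Σ(formed) = 2973 kJ
  ΔH_B = 2899 − 2973 = −74 kJ
ΔH_A − ΔH_B = −71 kJ, so reaction A has the more negative ΔH; |ΔH_A − ΔH_B| = 71 kJ.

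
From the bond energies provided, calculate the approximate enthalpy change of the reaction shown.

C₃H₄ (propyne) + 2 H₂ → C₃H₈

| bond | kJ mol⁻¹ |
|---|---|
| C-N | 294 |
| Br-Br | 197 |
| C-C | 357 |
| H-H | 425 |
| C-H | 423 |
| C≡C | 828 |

Bonds broken (reactants):
  C≡C: 1 × 828 = 828
  C-C: 1 × 357 = 357
  C-H: 4 × 423 = 1692
  H-H: 2 × 425 = 850
  Σ(broken) = 3727 kJ
Bonds formed (products):
  C-C: 2 × 357 = 714
  C-H: 8 × 423 = 3384
  Σ(formed) = 4098 kJ
ΔH = Σ(broken) − Σ(formed) = 3727 − 4098 = −371 kJ

ΔH ≈ −371 kJ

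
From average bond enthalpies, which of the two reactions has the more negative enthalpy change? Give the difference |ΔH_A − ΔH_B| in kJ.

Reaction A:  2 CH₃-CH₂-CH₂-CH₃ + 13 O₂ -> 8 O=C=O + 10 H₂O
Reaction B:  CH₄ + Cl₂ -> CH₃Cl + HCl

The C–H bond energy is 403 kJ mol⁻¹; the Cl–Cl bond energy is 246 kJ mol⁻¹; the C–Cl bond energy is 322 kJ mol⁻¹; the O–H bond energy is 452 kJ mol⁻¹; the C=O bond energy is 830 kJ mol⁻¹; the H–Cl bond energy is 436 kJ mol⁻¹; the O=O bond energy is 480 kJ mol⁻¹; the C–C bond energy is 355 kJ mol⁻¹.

Reaction A:
  Bonds broken (reactants):
    C–C: 6 × 355 = 2130
    C–H: 20 × 403 = 8060
    O=O: 13 × 480 = 6240
    Σ(broken) = 16430 kJ
  Bonds formed (products):
    C=O: 16 × 830 = 13280
    O–H: 20 × 452 = 9040
    Σ(formed) = 22320 kJ
  ΔH_A = 16430 − 22320 = −5890 kJ
Reaction B:
  Bonds broken (reactants):
    C–H: 4 × 403 = 1612
    Cl–Cl: 1 × 246 = 246
    Σ(broken) = 1858 kJ
  Bonds formed (products):
    C–Cl: 1 × 322 = 322
    C–H: 3 × 403 = 1209
    H–Cl: 1 × 436 = 436
    Σ(formed) = 1967 kJ
  ΔH_B = 1858 − 1967 = −109 kJ
ΔH_A − ΔH_B = −5781 kJ, so reaction A has the more negative ΔH; |ΔH_A − ΔH_B| = 5781 kJ.

Reaction A, by 5781 kJ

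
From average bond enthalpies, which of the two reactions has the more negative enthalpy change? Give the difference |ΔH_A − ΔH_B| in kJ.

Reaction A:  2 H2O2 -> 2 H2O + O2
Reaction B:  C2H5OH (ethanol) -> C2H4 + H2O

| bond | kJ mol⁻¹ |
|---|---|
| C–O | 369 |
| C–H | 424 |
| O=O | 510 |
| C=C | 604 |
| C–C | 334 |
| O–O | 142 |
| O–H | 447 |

Reaction A:
  Bonds broken (reactants):
    O–H: 4 × 447 = 1788
    O–O: 2 × 142 = 284
    Σ(broken) = 2072 kJ
  Bonds formed (products):
    O–H: 4 × 447 = 1788
    O=O: 1 × 510 = 510
    Σ(formed) = 2298 kJ
  ΔH_A = 2072 − 2298 = −226 kJ
Reaction B:
  Bonds broken (reactants):
    C–C: 1 × 334 = 334
    C–H: 5 × 424 = 2120
    C–O: 1 × 369 = 369
    O–H: 1 × 447 = 447
    Σ(broken) = 3270 kJ
  Bonds formed (products):
    C–H: 4 × 424 = 1696
    C=C: 1 × 604 = 604
    O–H: 2 × 447 = 894
    Σ(formed) = 3194 kJ
  ΔH_B = 3270 − 3194 = +76 kJ
ΔH_A − ΔH_B = −302 kJ, so reaction A has the more negative ΔH; |ΔH_A − ΔH_B| = 302 kJ.

Reaction A, by 302 kJ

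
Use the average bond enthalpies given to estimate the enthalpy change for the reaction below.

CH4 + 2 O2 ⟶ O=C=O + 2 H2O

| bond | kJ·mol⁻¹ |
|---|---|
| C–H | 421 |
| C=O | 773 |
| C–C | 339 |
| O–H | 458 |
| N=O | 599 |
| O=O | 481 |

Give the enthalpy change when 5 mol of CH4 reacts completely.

ΔH = −3660 kJ

Bonds broken (reactants):
  C–H: 4 × 421 = 1684
  O=O: 2 × 481 = 962
  Σ(broken) = 2646 kJ
Bonds formed (products):
  C=O: 2 × 773 = 1546
  O–H: 4 × 458 = 1832
  Σ(formed) = 3378 kJ
ΔH = Σ(broken) − Σ(formed) = 2646 − 3378 = −732 kJ
For 5× the reaction as written: 5 × (−732) = −3660 kJ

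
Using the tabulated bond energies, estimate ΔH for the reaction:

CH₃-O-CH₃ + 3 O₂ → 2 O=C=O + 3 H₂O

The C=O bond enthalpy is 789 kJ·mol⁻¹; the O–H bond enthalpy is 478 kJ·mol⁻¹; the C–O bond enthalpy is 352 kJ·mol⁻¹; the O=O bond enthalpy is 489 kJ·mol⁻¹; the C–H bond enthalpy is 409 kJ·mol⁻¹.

ΔH ≈ −1399 kJ

Bonds broken (reactants):
  C–H: 6 × 409 = 2454
  C–O: 2 × 352 = 704
  O=O: 3 × 489 = 1467
  Σ(broken) = 4625 kJ
Bonds formed (products):
  C=O: 4 × 789 = 3156
  O–H: 6 × 478 = 2868
  Σ(formed) = 6024 kJ
ΔH = Σ(broken) − Σ(formed) = 4625 − 6024 = −1399 kJ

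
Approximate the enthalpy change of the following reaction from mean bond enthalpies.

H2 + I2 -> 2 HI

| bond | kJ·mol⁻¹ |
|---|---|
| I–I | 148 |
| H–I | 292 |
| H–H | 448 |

Bonds broken (reactants):
  H–H: 1 × 448 = 448
  I–I: 1 × 148 = 148
  Σ(broken) = 596 kJ
Bonds formed (products):
  H–I: 2 × 292 = 584
  Σ(formed) = 584 kJ
ΔH = Σ(broken) − Σ(formed) = 596 − 584 = +12 kJ

ΔH ≈ +12 kJ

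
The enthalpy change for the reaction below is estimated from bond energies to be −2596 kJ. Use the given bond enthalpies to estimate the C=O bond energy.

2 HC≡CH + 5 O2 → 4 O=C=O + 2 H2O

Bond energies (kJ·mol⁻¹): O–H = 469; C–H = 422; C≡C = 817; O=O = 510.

Let D be the C=O bond energy.
Σ(broken) = 2×817 + 4×422 + 5×510 = 5872
Σ(formed) = 8×D + 4×469 = 1876 + 8D
ΔH = Σ(broken) − Σ(formed) = (5872) − (1876 + 8D) = +3996 − 8D
Setting this equal to −2596 kJ gives 8D = 6592, so D = 824 kJ/mol.

D(C=O) ≈ 824 kJ/mol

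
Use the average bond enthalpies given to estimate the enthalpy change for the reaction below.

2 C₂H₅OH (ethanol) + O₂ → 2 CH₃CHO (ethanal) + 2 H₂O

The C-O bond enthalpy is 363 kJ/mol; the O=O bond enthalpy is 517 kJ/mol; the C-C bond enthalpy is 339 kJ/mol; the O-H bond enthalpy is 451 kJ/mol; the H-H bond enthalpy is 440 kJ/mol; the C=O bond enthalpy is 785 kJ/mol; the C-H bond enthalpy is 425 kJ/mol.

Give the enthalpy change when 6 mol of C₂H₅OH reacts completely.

ΔH = −1137 kJ

Bonds broken (reactants):
  C-C: 2 × 339 = 678
  C-H: 10 × 425 = 4250
  C-O: 2 × 363 = 726
  O-H: 2 × 451 = 902
  O=O: 1 × 517 = 517
  Σ(broken) = 7073 kJ
Bonds formed (products):
  C-C: 2 × 339 = 678
  C-H: 8 × 425 = 3400
  C=O: 2 × 785 = 1570
  O-H: 4 × 451 = 1804
  Σ(formed) = 7452 kJ
ΔH = Σ(broken) − Σ(formed) = 7073 − 7452 = −379 kJ
For 3× the reaction as written: 3 × (−379) = −1137 kJ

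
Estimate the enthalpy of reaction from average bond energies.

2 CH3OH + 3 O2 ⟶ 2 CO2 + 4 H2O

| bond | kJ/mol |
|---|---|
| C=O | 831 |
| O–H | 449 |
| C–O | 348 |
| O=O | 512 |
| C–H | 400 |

Bonds broken (reactants):
  C–H: 6 × 400 = 2400
  C–O: 2 × 348 = 696
  O–H: 2 × 449 = 898
  O=O: 3 × 512 = 1536
  Σ(broken) = 5530 kJ
Bonds formed (products):
  C=O: 4 × 831 = 3324
  O–H: 8 × 449 = 3592
  Σ(formed) = 6916 kJ
ΔH = Σ(broken) − Σ(formed) = 5530 − 6916 = −1386 kJ

ΔH ≈ −1386 kJ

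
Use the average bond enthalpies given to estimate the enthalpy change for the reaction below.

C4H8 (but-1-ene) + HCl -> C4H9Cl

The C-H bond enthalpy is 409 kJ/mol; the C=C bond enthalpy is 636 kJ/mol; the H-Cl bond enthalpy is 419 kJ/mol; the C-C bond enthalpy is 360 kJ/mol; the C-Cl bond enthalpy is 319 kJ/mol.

Bonds broken (reactants):
  C-C: 2 × 360 = 720
  C-H: 8 × 409 = 3272
  C=C: 1 × 636 = 636
  H-Cl: 1 × 419 = 419
  Σ(broken) = 5047 kJ
Bonds formed (products):
  C-C: 3 × 360 = 1080
  C-Cl: 1 × 319 = 319
  C-H: 9 × 409 = 3681
  Σ(formed) = 5080 kJ
ΔH = Σ(broken) − Σ(formed) = 5047 − 5080 = −33 kJ

ΔH ≈ −33 kJ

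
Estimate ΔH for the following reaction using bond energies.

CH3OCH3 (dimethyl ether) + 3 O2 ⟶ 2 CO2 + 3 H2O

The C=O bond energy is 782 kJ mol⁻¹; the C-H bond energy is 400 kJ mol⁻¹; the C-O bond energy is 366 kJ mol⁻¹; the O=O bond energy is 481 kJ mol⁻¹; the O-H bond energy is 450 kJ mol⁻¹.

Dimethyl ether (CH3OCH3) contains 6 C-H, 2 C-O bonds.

ΔH ≈ −1253 kJ

Bonds broken (reactants):
  C-H: 6 × 400 = 2400
  C-O: 2 × 366 = 732
  O=O: 3 × 481 = 1443
  Σ(broken) = 4575 kJ
Bonds formed (products):
  C=O: 4 × 782 = 3128
  O-H: 6 × 450 = 2700
  Σ(formed) = 5828 kJ
ΔH = Σ(broken) − Σ(formed) = 4575 − 5828 = −1253 kJ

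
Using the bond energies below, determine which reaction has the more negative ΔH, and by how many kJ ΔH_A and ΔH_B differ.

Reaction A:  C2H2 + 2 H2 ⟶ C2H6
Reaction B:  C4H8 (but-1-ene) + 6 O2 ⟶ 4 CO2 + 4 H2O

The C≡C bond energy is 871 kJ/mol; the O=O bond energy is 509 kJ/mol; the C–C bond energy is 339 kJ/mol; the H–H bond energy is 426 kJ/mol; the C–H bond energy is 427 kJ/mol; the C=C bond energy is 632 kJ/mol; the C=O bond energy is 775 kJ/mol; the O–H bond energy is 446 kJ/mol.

Reaction A:
  Bonds broken (reactants):
    C≡C: 1 × 871 = 871
    C–H: 2 × 427 = 854
    H–H: 2 × 426 = 852
    Σ(broken) = 2577 kJ
  Bonds formed (products):
    C–C: 1 × 339 = 339
    C–H: 6 × 427 = 2562
    Σ(formed) = 2901 kJ
  ΔH_A = 2577 − 2901 = −324 kJ
Reaction B:
  Bonds broken (reactants):
    C–C: 2 × 339 = 678
    C–H: 8 × 427 = 3416
    C=C: 1 × 632 = 632
    O=O: 6 × 509 = 3054
    Σ(broken) = 7780 kJ
  Bonds formed (products):
    C=O: 8 × 775 = 6200
    O–H: 8 × 446 = 3568
    Σ(formed) = 9768 kJ
  ΔH_B = 7780 − 9768 = −1988 kJ
ΔH_A − ΔH_B = +1664 kJ, so reaction B has the more negative ΔH; |ΔH_A − ΔH_B| = 1664 kJ.

Reaction B, by 1664 kJ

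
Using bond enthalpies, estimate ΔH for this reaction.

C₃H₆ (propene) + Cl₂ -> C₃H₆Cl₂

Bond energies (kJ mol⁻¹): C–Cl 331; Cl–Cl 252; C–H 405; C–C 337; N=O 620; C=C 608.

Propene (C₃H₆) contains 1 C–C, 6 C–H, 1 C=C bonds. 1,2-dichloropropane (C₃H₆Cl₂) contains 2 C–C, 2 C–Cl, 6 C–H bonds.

Bonds broken (reactants):
  C–C: 1 × 337 = 337
  C–H: 6 × 405 = 2430
  C=C: 1 × 608 = 608
  Cl–Cl: 1 × 252 = 252
  Σ(broken) = 3627 kJ
Bonds formed (products):
  C–C: 2 × 337 = 674
  C–Cl: 2 × 331 = 662
  C–H: 6 × 405 = 2430
  Σ(formed) = 3766 kJ
ΔH = Σ(broken) − Σ(formed) = 3627 − 3766 = −139 kJ

ΔH ≈ −139 kJ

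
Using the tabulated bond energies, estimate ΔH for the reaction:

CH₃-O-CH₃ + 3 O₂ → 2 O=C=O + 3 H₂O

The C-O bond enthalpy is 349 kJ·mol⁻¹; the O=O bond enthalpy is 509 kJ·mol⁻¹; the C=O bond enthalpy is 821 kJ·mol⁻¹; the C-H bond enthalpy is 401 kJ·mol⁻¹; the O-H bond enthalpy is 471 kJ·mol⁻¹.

Bonds broken (reactants):
  C-H: 6 × 401 = 2406
  C-O: 2 × 349 = 698
  O=O: 3 × 509 = 1527
  Σ(broken) = 4631 kJ
Bonds formed (products):
  C=O: 4 × 821 = 3284
  O-H: 6 × 471 = 2826
  Σ(formed) = 6110 kJ
ΔH = Σ(broken) − Σ(formed) = 4631 − 6110 = −1479 kJ

ΔH ≈ −1479 kJ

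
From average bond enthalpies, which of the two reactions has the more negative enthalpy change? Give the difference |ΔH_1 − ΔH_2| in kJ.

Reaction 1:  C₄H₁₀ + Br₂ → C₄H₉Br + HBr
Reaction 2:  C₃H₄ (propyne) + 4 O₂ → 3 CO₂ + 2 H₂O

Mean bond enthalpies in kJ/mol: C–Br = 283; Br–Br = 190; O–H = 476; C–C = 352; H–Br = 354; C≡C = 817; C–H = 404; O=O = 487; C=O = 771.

Reaction 1:
  Bonds broken (reactants):
    Br–Br: 1 × 190 = 190
    C–C: 3 × 352 = 1056
    C–H: 10 × 404 = 4040
    Σ(broken) = 5286 kJ
  Bonds formed (products):
    C–Br: 1 × 283 = 283
    C–C: 3 × 352 = 1056
    C–H: 9 × 404 = 3636
    H–Br: 1 × 354 = 354
    Σ(formed) = 5329 kJ
  ΔH_1 = 5286 − 5329 = −43 kJ
Reaction 2:
  Bonds broken (reactants):
    C≡C: 1 × 817 = 817
    C–C: 1 × 352 = 352
    C–H: 4 × 404 = 1616
    O=O: 4 × 487 = 1948
    Σ(broken) = 4733 kJ
  Bonds formed (products):
    C=O: 6 × 771 = 4626
    O–H: 4 × 476 = 1904
    Σ(formed) = 6530 kJ
  ΔH_2 = 4733 − 6530 = −1797 kJ
ΔH_1 − ΔH_2 = +1754 kJ, so reaction 2 has the more negative ΔH; |ΔH_1 − ΔH_2| = 1754 kJ.

Reaction 2, by 1754 kJ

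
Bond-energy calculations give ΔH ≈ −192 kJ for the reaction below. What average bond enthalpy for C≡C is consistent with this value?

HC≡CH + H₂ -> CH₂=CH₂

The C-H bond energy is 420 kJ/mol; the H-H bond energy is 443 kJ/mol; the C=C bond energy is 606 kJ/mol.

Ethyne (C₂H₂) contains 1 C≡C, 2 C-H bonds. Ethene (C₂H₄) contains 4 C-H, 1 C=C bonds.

Let D be the C≡C bond energy.
Σ(broken) = 1×D + 2×420 + 1×443 = 1283 + D
Σ(formed) = 4×420 + 1×606 = 2286
ΔH = Σ(broken) − Σ(formed) = (1283 + D) − (2286) = −1003 + D
Setting this equal to −192 kJ gives D = 811 kJ/mol.

D(C≡C) ≈ 811 kJ/mol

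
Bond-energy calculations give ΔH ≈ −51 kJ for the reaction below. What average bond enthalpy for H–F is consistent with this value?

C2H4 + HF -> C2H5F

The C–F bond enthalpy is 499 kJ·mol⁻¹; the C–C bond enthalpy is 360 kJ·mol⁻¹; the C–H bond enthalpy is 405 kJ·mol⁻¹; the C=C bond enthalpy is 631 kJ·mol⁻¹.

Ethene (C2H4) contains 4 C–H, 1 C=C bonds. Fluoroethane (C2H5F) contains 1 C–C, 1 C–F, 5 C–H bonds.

D(H–F) ≈ 582 kJ/mol

Let D be the H–F bond energy.
Σ(broken) = 4×405 + 1×631 + 1×D = 2251 + D
Σ(formed) = 1×360 + 1×499 + 5×405 = 2884
ΔH = Σ(broken) − Σ(formed) = (2251 + D) − (2884) = −633 + D
Setting this equal to −51 kJ gives D = 582 kJ/mol.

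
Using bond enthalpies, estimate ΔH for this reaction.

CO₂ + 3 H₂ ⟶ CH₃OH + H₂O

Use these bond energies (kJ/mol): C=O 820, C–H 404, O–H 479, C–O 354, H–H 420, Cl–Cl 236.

Bonds broken (reactants):
  C=O: 2 × 820 = 1640
  H–H: 3 × 420 = 1260
  Σ(broken) = 2900 kJ
Bonds formed (products):
  C–H: 3 × 404 = 1212
  C–O: 1 × 354 = 354
  O–H: 3 × 479 = 1437
  Σ(formed) = 3003 kJ
ΔH = Σ(broken) − Σ(formed) = 2900 − 3003 = −103 kJ

ΔH ≈ −103 kJ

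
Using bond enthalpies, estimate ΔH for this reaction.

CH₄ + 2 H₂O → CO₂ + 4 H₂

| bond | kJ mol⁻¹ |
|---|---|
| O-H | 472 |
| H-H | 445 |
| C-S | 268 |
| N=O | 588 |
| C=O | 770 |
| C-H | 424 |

ΔH ≈ +264 kJ

Bonds broken (reactants):
  C-H: 4 × 424 = 1696
  O-H: 4 × 472 = 1888
  Σ(broken) = 3584 kJ
Bonds formed (products):
  C=O: 2 × 770 = 1540
  H-H: 4 × 445 = 1780
  Σ(formed) = 3320 kJ
ΔH = Σ(broken) − Σ(formed) = 3584 − 3320 = +264 kJ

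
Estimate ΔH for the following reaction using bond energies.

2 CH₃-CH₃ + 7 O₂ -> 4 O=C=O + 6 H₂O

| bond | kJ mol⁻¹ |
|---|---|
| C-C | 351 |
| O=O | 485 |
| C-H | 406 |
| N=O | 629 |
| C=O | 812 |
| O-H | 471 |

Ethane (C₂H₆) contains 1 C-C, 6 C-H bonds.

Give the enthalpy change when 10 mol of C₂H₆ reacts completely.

ΔH = −15895 kJ

Bonds broken (reactants):
  C-C: 2 × 351 = 702
  C-H: 12 × 406 = 4872
  O=O: 7 × 485 = 3395
  Σ(broken) = 8969 kJ
Bonds formed (products):
  C=O: 8 × 812 = 6496
  O-H: 12 × 471 = 5652
  Σ(formed) = 12148 kJ
ΔH = Σ(broken) − Σ(formed) = 8969 − 12148 = −3179 kJ
For 5× the reaction as written: 5 × (−3179) = −15895 kJ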